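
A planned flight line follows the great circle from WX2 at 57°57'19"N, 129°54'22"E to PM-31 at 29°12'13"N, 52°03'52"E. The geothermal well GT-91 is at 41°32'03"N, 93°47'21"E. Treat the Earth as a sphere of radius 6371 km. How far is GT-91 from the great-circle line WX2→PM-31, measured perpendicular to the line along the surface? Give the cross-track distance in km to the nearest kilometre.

1364 km

WX2: φ = +57.95528°, λ = +129.90611°
PM-31: φ = +29.20361°, λ = +52.06444°
GT-91: φ = +41.53417°, λ = +93.78917°
δ₁₃ = central angle WX2→GT-91 = 0.488837 rad  (haversine)
θ₁₃ = bearing WX2→GT-91 = 249.982°,  θ₁₂ = bearing WX2→PM-31 = 276.886°
dₓₜ = R·arcsin(sin δ₁₃ · sin(θ₁₃ − θ₁₂)) = 6371·arcsin(0.46960·sin(-26.904°)) = -1364.188 km
|dₓₜ| = 1364.188 km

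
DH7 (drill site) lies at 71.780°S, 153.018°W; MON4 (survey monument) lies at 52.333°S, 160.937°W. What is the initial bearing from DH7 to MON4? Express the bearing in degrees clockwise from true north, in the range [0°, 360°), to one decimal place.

Δλ = -7.9190°
y = sin Δλ · cos φ₂ = -0.084189
x = cos φ₁ sin φ₂ − sin φ₁ cos φ₂ cos Δλ = 0.327400
θ = atan2(y, x) = -14.4209° → 345.5791° (mod 360°)

345.6°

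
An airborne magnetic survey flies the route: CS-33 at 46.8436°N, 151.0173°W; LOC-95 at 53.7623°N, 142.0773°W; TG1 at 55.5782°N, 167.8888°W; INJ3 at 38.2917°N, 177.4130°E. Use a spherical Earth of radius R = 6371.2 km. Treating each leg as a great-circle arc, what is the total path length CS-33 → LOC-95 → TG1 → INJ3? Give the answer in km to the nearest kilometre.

4871 km

CS-33→LOC-95: c = 0.156325 rad, d = 995.98 km
LOC-95→TG1: c = 0.260896 rad, d = 1662.22 km
TG1→INJ3: c = 0.347250 rad, d = 2212.40 km
Total = 995.98 + 1662.22 + 2212.40 = 4870.60 km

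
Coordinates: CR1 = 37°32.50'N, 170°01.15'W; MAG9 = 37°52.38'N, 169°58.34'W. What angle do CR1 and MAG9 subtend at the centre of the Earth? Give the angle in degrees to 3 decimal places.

0.333°

CR1: φ = +37.54167°, λ = -170.01917°
MAG9: φ = +37.87300°, λ = -169.97233°
Δφ = 0.3313°,  Δλ = 0.0468°
a = sin²(Δφ/2) + cos φ₁ cos φ₂ sin²(Δλ/2) = 0.000008
c = 2·arcsin(√a) = 0.005819 rad = 0.3334°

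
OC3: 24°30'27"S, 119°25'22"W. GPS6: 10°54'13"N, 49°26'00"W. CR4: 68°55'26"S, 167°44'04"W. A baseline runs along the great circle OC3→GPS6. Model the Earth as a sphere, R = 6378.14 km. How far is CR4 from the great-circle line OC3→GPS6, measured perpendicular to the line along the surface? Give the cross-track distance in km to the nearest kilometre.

OC3: φ = -24.50750°, λ = -119.42278°
GPS6: φ = +10.90361°, λ = -49.43333°
CR4: φ = -68.92389°, λ = -167.73444°
δ₁₃ = central angle OC3→CR4 = 0.921429 rad  (haversine)
θ₁₃ = bearing OC3→CR4 = 199.705°,  θ₁₂ = bearing OC3→GPS6 = 71.345°
dₓₜ = R·arcsin(sin δ₁₃ · sin(θ₁₃ − θ₁₂)) = 6378.14·arcsin(0.79647·sin(128.360°)) = 4302.271 km
|dₓₜ| = 4302.271 km

4302 km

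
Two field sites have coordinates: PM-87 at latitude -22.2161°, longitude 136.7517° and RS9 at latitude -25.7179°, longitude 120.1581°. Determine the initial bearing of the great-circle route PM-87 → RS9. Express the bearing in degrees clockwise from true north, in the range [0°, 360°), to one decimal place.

253.7°

Δλ = -16.5936°
y = sin Δλ · cos φ₂ = -0.257292
x = cos φ₁ sin φ₂ − sin φ₁ cos φ₂ cos Δλ = -0.075266
θ = atan2(y, x) = -106.3059° → 253.6941° (mod 360°)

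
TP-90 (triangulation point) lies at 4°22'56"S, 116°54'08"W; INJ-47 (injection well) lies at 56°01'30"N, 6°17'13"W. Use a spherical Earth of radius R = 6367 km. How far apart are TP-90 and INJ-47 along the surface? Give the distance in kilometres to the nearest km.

TP-90: φ = -4.38222°, λ = -116.90222°
INJ-47: φ = +56.02500°, λ = -6.28694°
Δφ = 60.4072°,  Δλ = 110.6153°
a = sin²(Δφ/2) + cos φ₁ cos φ₂ sin²(Δλ/2) = 0.629775
c = 2·arcsin(√a) = 1.833352 rad = 105.0433°
d = R·c = 6367 × 1.833352 = 11673.0 km

11673 km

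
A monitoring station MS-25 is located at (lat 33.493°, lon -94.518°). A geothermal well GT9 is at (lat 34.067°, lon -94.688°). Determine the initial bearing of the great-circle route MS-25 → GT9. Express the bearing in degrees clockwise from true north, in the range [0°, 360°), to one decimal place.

346.2°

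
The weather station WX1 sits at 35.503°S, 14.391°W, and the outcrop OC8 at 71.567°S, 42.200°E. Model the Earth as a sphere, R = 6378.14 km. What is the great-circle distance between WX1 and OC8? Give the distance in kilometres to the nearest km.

5138 km

Δφ = -36.0640°,  Δλ = 56.5910°
a = sin²(Δφ/2) + cos φ₁ cos φ₂ sin²(Δλ/2) = 0.153659
c = 2·arcsin(√a) = 0.805594 rad = 46.1571°
d = R·c = 6378.14 × 0.805594 = 5138.2 km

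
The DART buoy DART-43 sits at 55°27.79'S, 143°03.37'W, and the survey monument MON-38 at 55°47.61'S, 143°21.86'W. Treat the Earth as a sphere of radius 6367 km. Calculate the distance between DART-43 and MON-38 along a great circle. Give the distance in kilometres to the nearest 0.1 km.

41.5 km

DART-43: φ = -55.46317°, λ = -143.05617°
MON-38: φ = -55.79350°, λ = -143.36433°
Δφ = -0.3303°,  Δλ = -0.3082°
a = sin²(Δφ/2) + cos φ₁ cos φ₂ sin²(Δλ/2) = 0.000011
c = 2·arcsin(√a) = 0.006516 rad = 0.3733°
d = R·c = 6367 × 0.006516 = 41.5 km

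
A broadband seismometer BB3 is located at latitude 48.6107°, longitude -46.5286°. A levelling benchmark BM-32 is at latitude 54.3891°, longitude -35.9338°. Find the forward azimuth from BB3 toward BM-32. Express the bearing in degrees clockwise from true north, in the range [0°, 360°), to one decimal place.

Δλ = 10.5948°
y = sin Δλ · cos φ₂ = 0.107059
x = cos φ₁ sin φ₂ − sin φ₁ cos φ₂ cos Δλ = 0.108129
θ = atan2(y, x) = 44.7152° → 44.7152° (mod 360°)

44.7°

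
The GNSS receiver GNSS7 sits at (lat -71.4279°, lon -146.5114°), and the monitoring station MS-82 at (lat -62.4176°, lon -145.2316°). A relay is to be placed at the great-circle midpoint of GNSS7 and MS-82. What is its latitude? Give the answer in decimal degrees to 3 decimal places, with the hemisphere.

Bx = cos φ₂ cos Δλ = 0.462908,  By = cos φ₂ sin Δλ = 0.010342
φₘ = atan2(sin φ₁ + sin φ₂, √((cos φ₁ + Bx)² + By²)) = -66.92399°
λₘ = λ₁ + atan2(By, cos φ₁ + Bx) = -145.75316°

66.924°S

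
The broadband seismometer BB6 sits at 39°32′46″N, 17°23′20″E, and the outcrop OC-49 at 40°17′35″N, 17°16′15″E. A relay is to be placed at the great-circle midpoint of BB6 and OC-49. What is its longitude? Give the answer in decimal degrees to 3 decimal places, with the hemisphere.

BB6: φ = +39.54611°, λ = +17.38889°
OC-49: φ = +40.29306°, λ = +17.27083°
Bx = cos φ₂ cos Δλ = 0.762745,  By = cos φ₂ sin Δλ = -0.001572
φₘ = atan2(sin φ₁ + sin φ₂, √((cos φ₁ + Bx)² + By²)) = 39.91960°
λₘ = λ₁ + atan2(By, cos φ₁ + Bx) = 17.33018°

17.330°E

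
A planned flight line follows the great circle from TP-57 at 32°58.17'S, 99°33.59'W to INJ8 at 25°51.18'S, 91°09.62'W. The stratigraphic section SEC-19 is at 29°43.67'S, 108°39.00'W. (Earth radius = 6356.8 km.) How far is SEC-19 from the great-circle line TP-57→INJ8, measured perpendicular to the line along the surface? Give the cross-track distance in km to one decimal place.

TP-57: φ = -32.96950°, λ = -99.55983°
INJ8: φ = -25.85300°, λ = -91.16033°
SEC-19: φ = -29.72783°, λ = -108.65000°
δ₁₃ = central angle TP-57→SEC-19 = 0.146760 rad  (haversine)
θ₁₃ = bearing TP-57→SEC-19 = 290.249°,  θ₁₂ = bearing TP-57→INJ8 = 47.935°
dₓₜ = R·arcsin(sin δ₁₃ · sin(θ₁₃ − θ₁₂)) = 6356.8·arcsin(0.14623·sin(242.315°)) = -825.473 km
|dₓₜ| = 825.473 km

825.5 km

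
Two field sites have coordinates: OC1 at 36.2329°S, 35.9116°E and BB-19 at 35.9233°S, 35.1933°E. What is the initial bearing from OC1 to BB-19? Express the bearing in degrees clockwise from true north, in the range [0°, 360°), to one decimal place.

297.9°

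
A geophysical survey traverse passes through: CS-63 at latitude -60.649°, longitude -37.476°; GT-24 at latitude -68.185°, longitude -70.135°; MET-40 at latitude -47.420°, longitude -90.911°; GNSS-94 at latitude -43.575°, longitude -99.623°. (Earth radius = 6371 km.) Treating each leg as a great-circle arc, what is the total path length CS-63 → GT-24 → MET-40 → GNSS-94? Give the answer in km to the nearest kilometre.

5137 km

CS-63→GT-24: c = 0.274487 rad, d = 1748.75 km
GT-24→MET-40: c = 0.406039 rad, d = 2586.88 km
MET-40→GNSS-94: c = 0.125834 rad, d = 801.69 km
Total = 1748.75 + 2586.88 + 801.69 = 5137.32 km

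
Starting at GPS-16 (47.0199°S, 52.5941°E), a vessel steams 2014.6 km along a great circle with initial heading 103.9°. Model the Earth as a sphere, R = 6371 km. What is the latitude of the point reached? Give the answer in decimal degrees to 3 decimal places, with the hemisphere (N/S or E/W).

48.266°S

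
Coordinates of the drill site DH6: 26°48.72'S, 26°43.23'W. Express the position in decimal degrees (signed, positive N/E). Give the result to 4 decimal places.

lat: 26.8120° S → -26.8120°
lon: 26.7205° W → -26.7205°

-26.8120°, -26.7205°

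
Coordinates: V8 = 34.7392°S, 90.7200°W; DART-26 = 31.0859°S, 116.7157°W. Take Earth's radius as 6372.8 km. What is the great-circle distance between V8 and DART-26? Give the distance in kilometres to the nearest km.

Δφ = 3.6533°,  Δλ = -25.9957°
a = sin²(Δφ/2) + cos φ₁ cos φ₂ sin²(Δλ/2) = 0.036616
c = 2·arcsin(√a) = 0.385082 rad = 22.0636°
d = R·c = 6372.8 × 0.385082 = 2454.0 km

2454 km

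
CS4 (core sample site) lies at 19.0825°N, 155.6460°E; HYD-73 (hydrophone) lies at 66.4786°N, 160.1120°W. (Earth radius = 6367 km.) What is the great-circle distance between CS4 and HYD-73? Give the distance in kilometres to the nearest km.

Δφ = 47.3961°,  Δλ = 44.2420°
a = sin²(Δφ/2) + cos φ₁ cos φ₂ sin²(Δλ/2) = 0.215019
c = 2·arcsin(√a) = 0.964336 rad = 55.2524°
d = R·c = 6367 × 0.964336 = 6139.9 km

6140 km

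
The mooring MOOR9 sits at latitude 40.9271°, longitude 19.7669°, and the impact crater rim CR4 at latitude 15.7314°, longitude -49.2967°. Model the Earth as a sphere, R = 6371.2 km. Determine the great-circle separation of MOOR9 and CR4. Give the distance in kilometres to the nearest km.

Δφ = -25.1957°,  Δλ = -69.0636°
a = sin²(Δφ/2) + cos φ₁ cos φ₂ sin²(Δλ/2) = 0.281259
c = 2·arcsin(√a) = 1.117999 rad = 64.0566°
d = R·c = 6371.2 × 1.117999 = 7123.0 km

7123 km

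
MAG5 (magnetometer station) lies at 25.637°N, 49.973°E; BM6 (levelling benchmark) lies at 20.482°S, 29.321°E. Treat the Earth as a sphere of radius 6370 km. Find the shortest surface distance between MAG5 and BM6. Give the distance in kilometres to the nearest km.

Δφ = -46.1190°,  Δλ = -20.6520°
a = sin²(Δφ/2) + cos φ₁ cos φ₂ sin²(Δλ/2) = 0.180554
c = 2·arcsin(√a) = 0.877740 rad = 50.2908°
d = R·c = 6370 × 0.877740 = 5591.2 km

5591 km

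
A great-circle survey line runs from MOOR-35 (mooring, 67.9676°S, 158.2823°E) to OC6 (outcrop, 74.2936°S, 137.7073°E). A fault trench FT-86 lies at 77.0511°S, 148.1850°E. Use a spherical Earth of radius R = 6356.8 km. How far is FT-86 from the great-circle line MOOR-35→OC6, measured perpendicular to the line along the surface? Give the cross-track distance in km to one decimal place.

417.3 km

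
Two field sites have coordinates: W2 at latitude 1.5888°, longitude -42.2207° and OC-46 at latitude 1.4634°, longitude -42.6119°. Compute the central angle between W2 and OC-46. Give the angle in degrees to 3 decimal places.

Δφ = -0.1254°,  Δλ = -0.3912°
a = sin²(Δφ/2) + cos φ₁ cos φ₂ sin²(Δλ/2) = 0.000013
c = 2·arcsin(√a) = 0.007168 rad = 0.4107°

0.411°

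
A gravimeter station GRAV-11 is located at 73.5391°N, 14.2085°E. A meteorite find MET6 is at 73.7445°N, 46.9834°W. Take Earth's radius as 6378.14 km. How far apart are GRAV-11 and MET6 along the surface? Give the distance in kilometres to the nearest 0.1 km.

1835.0 km

Δφ = 0.2054°,  Δλ = -61.1919°
a = sin²(Δφ/2) + cos φ₁ cos φ₂ sin²(Δλ/2) = 0.020552
c = 2·arcsin(√a) = 0.287708 rad = 16.4845°
d = R·c = 6378.14 × 0.287708 = 1835.0 km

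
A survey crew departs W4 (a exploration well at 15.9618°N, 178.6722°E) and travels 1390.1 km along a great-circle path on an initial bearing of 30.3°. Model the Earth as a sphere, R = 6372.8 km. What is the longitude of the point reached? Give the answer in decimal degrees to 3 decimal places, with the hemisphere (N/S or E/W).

δ = d/R = 1390.1/6372.8 = 0.218130 rad
φ₂ = arcsin(sin φ₁ cos δ + cos φ₁ sin δ cos θ)
   = arcsin(0.27500·0.97630 + 0.96145·0.21640·0.86340) = 26.62307°
λ₂ = λ₁ + atan2(sin θ sin δ cos φ₁, cos δ − sin φ₁ sin φ₂) = -174.31269°

174.313°W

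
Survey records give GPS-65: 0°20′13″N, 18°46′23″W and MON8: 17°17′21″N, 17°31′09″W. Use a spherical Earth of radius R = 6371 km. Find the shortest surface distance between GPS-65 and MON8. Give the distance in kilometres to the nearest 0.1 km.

GPS-65: φ = +0.33694°, λ = -18.77306°
MON8: φ = +17.28917°, λ = -17.51917°
Δφ = 16.9522°,  Δλ = 1.2539°
a = sin²(Δφ/2) + cos φ₁ cos φ₂ sin²(Δλ/2) = 0.021840
c = 2·arcsin(√a) = 0.296655 rad = 16.9971°
d = R·c = 6371 × 0.296655 = 1890.0 km

1890.0 km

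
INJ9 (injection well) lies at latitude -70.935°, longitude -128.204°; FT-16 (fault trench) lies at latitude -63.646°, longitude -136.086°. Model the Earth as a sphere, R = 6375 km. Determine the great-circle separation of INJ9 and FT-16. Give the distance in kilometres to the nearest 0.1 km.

Δφ = 7.2890°,  Δλ = -7.8820°
a = sin²(Δφ/2) + cos φ₁ cos φ₂ sin²(Δλ/2) = 0.004726
c = 2·arcsin(√a) = 0.137594 rad = 7.8835°
d = R·c = 6375 × 0.137594 = 877.2 km

877.2 km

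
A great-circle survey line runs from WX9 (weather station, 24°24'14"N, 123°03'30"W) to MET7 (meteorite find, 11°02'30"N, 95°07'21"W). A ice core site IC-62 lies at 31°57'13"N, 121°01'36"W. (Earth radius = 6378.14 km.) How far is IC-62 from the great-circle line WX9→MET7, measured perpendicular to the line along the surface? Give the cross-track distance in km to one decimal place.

853.2 km

WX9: φ = +24.40389°, λ = -123.05833°
MET7: φ = +11.04167°, λ = -95.12250°
IC-62: φ = +31.95361°, λ = -121.02667°
δ₁₃ = central angle WX9→IC-62 = 0.135414 rad  (haversine)
θ₁₃ = bearing WX9→IC-62 = 12.874°,  θ₁₂ = bearing WX9→MET7 = 111.794°
dₓₜ = R·arcsin(sin δ₁₃ · sin(θ₁₃ − θ₁₂)) = 6378.14·arcsin(0.13500·sin(-98.919°)) = -853.183 km
|dₓₜ| = 853.183 km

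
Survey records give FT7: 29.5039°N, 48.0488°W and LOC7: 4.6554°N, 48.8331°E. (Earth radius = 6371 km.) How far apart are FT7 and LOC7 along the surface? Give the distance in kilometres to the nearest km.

Δφ = -24.8485°,  Δλ = 96.8819°
a = sin²(Δφ/2) + cos φ₁ cos φ₂ sin²(Δλ/2) = 0.531985
c = 2·arcsin(√a) = 1.634810 rad = 93.6677°
d = R·c = 6371 × 1.634810 = 10415.4 km

10415 km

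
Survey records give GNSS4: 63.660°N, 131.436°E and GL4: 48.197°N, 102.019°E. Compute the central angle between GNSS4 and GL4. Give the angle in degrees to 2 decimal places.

22.23°

Δφ = -15.4630°,  Δλ = -29.4170°
a = sin²(Δφ/2) + cos φ₁ cos φ₂ sin²(Δλ/2) = 0.037165
c = 2·arcsin(√a) = 0.387992 rad = 22.2303°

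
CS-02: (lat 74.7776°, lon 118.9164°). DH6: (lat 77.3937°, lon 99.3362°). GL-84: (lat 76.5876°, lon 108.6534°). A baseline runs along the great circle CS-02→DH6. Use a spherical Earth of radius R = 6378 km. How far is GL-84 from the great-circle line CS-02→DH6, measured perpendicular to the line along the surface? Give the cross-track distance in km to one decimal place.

δ₁₃ = central angle CS-02→GL-84 = 0.054291 rad  (haversine)
θ₁₃ = bearing CS-02→GL-84 = 310.395°,  θ₁₂ = bearing CS-02→DH6 = 308.328°
dₓₜ = R·arcsin(sin δ₁₃ · sin(θ₁₃ − θ₁₂)) = 6378·arcsin(0.05426·sin(2.067°)) = 12.484 km
|dₓₜ| = 12.484 km

12.5 km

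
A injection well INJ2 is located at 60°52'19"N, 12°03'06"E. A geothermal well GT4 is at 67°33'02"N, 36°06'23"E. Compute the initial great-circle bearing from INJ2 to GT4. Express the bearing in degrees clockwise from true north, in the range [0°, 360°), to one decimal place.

INJ2: φ = +60.87194°, λ = +12.05167°
GT4: φ = +67.55056°, λ = +36.10639°
Δλ = 24.0547°
y = sin Δλ · cos φ₂ = 0.155653
x = cos φ₁ sin φ₂ − sin φ₁ cos φ₂ cos Δλ = 0.145269
θ = atan2(y, x) = 46.9764° → 46.9764° (mod 360°)

47.0°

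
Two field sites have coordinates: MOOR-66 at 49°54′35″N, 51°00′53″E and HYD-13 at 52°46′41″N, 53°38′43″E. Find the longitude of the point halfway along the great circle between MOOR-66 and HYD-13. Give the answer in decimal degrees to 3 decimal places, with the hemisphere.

52.289°E

MOOR-66: φ = +49.90972°, λ = +51.01472°
HYD-13: φ = +52.77806°, λ = +53.64528°
Bx = cos φ₂ cos Δλ = 0.604267,  By = cos φ₂ sin Δλ = 0.027763
φₘ = atan2(sin φ₁ + sin φ₂, √((cos φ₁ + Bx)² + By²)) = 51.35125°
λₘ = λ₁ + atan2(By, cos φ₁ + Bx) = 52.28883°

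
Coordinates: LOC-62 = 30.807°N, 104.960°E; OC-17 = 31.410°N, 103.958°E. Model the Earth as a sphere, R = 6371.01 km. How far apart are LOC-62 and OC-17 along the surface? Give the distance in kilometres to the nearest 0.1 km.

Δφ = 0.6030°,  Δλ = -1.0020°
a = sin²(Δφ/2) + cos φ₁ cos φ₂ sin²(Δλ/2) = 0.000084
c = 2·arcsin(√a) = 0.018302 rad = 1.0486°
d = R·c = 6371.01 × 0.018302 = 116.6 km

116.6 km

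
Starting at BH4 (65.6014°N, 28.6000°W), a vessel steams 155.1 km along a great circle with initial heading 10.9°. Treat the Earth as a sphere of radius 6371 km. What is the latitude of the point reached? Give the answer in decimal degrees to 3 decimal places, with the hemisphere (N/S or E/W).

66.970°N

δ = d/R = 155.1/6371 = 0.024345 rad
φ₂ = arcsin(sin φ₁ cos δ + cos φ₁ sin δ cos θ)
   = arcsin(0.91069·0.99970 + 0.41308·0.02434·0.98196) = 66.96966°
λ₂ = λ₁ + atan2(sin θ sin δ cos φ₁, cos δ − sin φ₁ sin φ₂) = -27.92585°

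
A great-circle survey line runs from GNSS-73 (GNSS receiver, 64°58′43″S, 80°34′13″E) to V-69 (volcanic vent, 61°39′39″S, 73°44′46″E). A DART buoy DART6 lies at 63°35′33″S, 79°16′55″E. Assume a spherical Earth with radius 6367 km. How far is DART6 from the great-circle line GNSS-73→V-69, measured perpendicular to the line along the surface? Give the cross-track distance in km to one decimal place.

65.6 km

GNSS-73: φ = -64.97861°, λ = +80.57028°
V-69: φ = -61.66083°, λ = +73.74611°
DART6: φ = -63.59250°, λ = +79.28194°
δ₁₃ = central angle GNSS-73→DART6 = 0.026084 rad  (haversine)
θ₁₃ = bearing GNSS-73→DART6 = 337.455°,  θ₁₂ = bearing GNSS-73→V-69 = 314.187°
dₓₜ = R·arcsin(sin δ₁₃ · sin(θ₁₃ − θ₁₂)) = 6367·arcsin(0.02608·sin(23.268°)) = 65.599 km
|dₓₜ| = 65.599 km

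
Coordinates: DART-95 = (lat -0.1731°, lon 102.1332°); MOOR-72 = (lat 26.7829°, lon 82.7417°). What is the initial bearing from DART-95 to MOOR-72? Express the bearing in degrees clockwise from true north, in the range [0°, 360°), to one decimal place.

Δλ = -19.3915°
y = sin Δλ · cos φ₂ = -0.296402
x = cos φ₁ sin φ₂ − sin φ₁ cos φ₂ cos Δλ = 0.453153
θ = atan2(y, x) = -33.1882° → 326.8118° (mod 360°)

326.8°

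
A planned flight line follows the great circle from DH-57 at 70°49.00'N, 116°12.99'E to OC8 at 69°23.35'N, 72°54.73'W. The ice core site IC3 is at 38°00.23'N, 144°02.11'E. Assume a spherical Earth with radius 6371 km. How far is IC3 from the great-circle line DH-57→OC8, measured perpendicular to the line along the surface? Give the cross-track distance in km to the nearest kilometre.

DH-57: φ = +70.81667°, λ = +116.21650°
OC8: φ = +69.38917°, λ = -72.91217°
IC3: φ = +38.00383°, λ = +144.03517°
δ₁₃ = central angle DH-57→IC3 = 0.625754 rad  (haversine)
θ₁₃ = bearing DH-57→IC3 = 141.110°,  θ₁₂ = bearing DH-57→OC8 = 5.020°
dₓₜ = R·arcsin(sin δ₁₃ · sin(θ₁₃ − θ₁₂)) = 6371·arcsin(0.58571·sin(136.090°)) = 2664.973 km
|dₓₜ| = 2664.973 km

2665 km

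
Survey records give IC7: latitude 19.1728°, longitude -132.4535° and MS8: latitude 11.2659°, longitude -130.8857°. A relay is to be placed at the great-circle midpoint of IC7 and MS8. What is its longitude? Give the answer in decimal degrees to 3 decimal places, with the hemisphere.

Bx = cos φ₂ cos Δλ = 0.980364,  By = cos φ₂ sin Δλ = 0.026833
φₘ = atan2(sin φ₁ + sin φ₂, √((cos φ₁ + Bx)² + By²)) = 15.22071°
λₘ = λ₁ + atan2(By, cos φ₁ + Bx) = -131.65486°

131.655°W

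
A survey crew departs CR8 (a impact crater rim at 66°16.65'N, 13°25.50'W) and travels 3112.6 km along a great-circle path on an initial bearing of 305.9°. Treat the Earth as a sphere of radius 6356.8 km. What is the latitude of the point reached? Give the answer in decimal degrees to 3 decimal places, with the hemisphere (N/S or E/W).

66.763°N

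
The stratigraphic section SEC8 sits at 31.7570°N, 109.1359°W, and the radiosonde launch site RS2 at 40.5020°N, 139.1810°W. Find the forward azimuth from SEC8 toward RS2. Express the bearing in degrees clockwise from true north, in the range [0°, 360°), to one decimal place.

Δλ = -30.0451°
y = sin Δλ · cos φ₂ = -0.380710
x = cos φ₁ sin φ₂ − sin φ₁ cos φ₂ cos Δλ = 0.205812
θ = atan2(y, x) = -61.6043° → 298.3957° (mod 360°)

298.4°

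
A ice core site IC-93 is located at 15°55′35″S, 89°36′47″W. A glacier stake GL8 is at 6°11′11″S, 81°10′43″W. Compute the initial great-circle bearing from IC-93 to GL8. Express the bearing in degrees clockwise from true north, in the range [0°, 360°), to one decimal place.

IC-93: φ = -15.92639°, λ = -89.61306°
GL8: φ = -6.18639°, λ = -81.17861°
Δλ = 8.4344°
y = sin Δλ · cos φ₂ = 0.145824
x = cos φ₁ sin φ₂ − sin φ₁ cos φ₂ cos Δλ = 0.166227
θ = atan2(y, x) = 41.2590° → 41.2590° (mod 360°)

41.3°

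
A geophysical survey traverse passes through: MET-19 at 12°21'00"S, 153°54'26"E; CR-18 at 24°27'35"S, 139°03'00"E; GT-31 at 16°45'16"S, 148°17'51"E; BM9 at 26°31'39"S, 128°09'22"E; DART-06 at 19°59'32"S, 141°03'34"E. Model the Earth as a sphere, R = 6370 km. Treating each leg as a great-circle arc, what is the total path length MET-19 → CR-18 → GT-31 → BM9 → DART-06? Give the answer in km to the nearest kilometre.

7197 km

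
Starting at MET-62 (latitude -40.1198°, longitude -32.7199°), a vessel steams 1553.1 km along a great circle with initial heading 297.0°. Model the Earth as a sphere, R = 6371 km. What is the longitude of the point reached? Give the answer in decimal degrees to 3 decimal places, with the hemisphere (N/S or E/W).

47.542°W

δ = d/R = 1553.1/6371 = 0.243776 rad
φ₂ = arcsin(sin φ₁ cos δ + cos φ₁ sin δ cos θ)
   = arcsin(-0.64439·0.97043 + 0.76470·0.24137·0.45399) = -32.78856°
λ₂ = λ₁ + atan2(sin θ sin δ cos φ₁, cos δ − sin φ₁ sin φ₂) = -47.54209°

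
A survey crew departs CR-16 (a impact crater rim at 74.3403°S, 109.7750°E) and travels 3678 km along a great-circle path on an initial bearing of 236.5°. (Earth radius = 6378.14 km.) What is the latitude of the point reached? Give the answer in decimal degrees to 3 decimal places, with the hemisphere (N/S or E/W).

δ = d/R = 3678/6378.14 = 0.576657 rad
φ₂ = arcsin(sin φ₁ cos δ + cos φ₁ sin δ cos θ)
   = arcsin(-0.96288·0.83829 + 0.26992·0.54522·-0.55194) = -62.67313°
λ₂ = λ₁ + atan2(sin θ sin δ cos φ₁, cos δ − sin φ₁ sin φ₂) = 11.82590°

62.673°S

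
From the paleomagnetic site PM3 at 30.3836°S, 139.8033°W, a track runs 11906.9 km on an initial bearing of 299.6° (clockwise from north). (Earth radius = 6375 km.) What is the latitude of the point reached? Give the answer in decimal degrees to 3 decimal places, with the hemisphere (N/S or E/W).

δ = d/R = 11906.9/6375 = 1.867749 rad
φ₂ = arcsin(sin φ₁ cos δ + cos φ₁ sin δ cos θ)
   = arcsin(-0.50579·-0.29261 + 0.86266·0.95623·0.49394) = 33.74177°
λ₂ = λ₁ + atan2(sin θ sin δ cos φ₁, cos δ − sin φ₁ sin φ₂) = 129.26472°

33.742°N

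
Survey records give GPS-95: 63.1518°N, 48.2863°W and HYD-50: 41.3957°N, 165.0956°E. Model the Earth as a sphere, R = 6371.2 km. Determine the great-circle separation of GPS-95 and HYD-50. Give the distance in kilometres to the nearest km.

Δφ = -21.7561°,  Δλ = -146.6181°
a = sin²(Δφ/2) + cos φ₁ cos φ₂ sin²(Δλ/2) = 0.346462
c = 2·arcsin(√a) = 1.258677 rad = 72.1169°
d = R·c = 6371.2 × 1.258677 = 8019.3 km

8019 km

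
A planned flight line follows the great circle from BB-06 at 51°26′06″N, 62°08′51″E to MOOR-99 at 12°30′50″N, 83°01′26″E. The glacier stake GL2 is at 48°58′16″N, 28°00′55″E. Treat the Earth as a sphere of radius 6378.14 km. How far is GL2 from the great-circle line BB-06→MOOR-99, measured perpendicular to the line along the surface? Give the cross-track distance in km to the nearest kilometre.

1891 km

BB-06: φ = +51.43500°, λ = +62.14750°
MOOR-99: φ = +12.51389°, λ = +83.02389°
GL2: φ = +48.97111°, λ = +28.01528°
δ₁₃ = central angle BB-06→GL2 = 0.380217 rad  (haversine)
θ₁₃ = bearing BB-06→GL2 = 277.030°,  θ₁₂ = bearing BB-06→MOOR-99 = 148.963°
dₓₜ = R·arcsin(sin δ₁₃ · sin(θ₁₃ − θ₁₂)) = 6378.14·arcsin(0.37112·sin(128.067°)) = 1891.149 km
|dₓₜ| = 1891.149 km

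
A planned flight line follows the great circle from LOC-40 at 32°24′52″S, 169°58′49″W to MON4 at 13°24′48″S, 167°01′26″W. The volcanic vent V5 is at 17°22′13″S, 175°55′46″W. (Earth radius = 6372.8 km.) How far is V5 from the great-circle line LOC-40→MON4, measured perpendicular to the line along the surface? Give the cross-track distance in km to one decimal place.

875.5 km

LOC-40: φ = -32.41444°, λ = -169.98028°
MON4: φ = -13.41333°, λ = -167.02389°
V5: φ = -17.37028°, λ = -175.92944°
δ₁₃ = central angle LOC-40→V5 = 0.278799 rad  (haversine)
θ₁₃ = bearing LOC-40→V5 = 338.934°,  θ₁₂ = bearing LOC-40→MON4 = 8.778°
dₓₜ = R·arcsin(sin δ₁₃ · sin(θ₁₃ − θ₁₂)) = 6372.8·arcsin(0.27520·sin(330.156°)) = -875.518 km
|dₓₜ| = 875.518 km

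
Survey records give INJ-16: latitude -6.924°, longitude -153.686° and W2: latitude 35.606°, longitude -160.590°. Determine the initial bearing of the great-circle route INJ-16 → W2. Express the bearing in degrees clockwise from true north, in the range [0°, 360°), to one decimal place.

351.8°

Δλ = -6.9040°
y = sin Δλ · cos φ₂ = -0.097732
x = cos φ₁ sin φ₂ − sin φ₁ cos φ₂ cos Δλ = 0.675265
θ = atan2(y, x) = -8.2353° → 351.7647° (mod 360°)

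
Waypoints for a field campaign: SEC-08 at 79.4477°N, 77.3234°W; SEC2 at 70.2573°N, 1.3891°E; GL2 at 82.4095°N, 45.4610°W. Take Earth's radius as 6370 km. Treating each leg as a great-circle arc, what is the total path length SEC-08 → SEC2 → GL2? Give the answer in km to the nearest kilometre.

SEC-08→SEC2: c = 0.355681 rad, d = 2265.69 km
SEC2→GL2: c = 0.271059 rad, d = 1726.65 km
Total = 2265.69 + 1726.65 = 3992.33 km

3992 km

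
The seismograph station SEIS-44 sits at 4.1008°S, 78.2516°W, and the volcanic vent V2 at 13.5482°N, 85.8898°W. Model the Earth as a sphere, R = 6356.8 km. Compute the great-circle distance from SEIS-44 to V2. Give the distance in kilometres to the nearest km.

2131 km

Δφ = 17.6490°,  Δλ = -7.6382°
a = sin²(Δφ/2) + cos φ₁ cos φ₂ sin²(Δλ/2) = 0.027836
c = 2·arcsin(√a) = 0.335251 rad = 19.2084°
d = R·c = 6356.8 × 0.335251 = 2131.1 km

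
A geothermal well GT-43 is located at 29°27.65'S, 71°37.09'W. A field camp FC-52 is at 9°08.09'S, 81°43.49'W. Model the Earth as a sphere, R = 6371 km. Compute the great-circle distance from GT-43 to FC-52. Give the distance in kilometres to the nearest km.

GT-43: φ = -29.46083°, λ = -71.61817°
FC-52: φ = -9.13483°, λ = -81.72483°
Δφ = 20.3260°,  Δλ = -10.1067°
a = sin²(Δφ/2) + cos φ₁ cos φ₂ sin²(Δλ/2) = 0.037804
c = 2·arcsin(√a) = 0.391358 rad = 22.4231°
d = R·c = 6371 × 0.391358 = 2493.3 km

2493 km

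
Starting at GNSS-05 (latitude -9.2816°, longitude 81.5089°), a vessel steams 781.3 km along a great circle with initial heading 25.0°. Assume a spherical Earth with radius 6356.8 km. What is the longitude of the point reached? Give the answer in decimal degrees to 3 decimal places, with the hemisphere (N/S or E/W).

84.483°E

δ = d/R = 781.3/6356.8 = 0.122908 rad
φ₂ = arcsin(sin φ₁ cos δ + cos φ₁ sin δ cos θ)
   = arcsin(-0.16129·0.99246 + 0.98691·0.12260·0.90631) = -2.88967°
λ₂ = λ₁ + atan2(sin θ sin δ cos φ₁, cos δ − sin φ₁ sin φ₂) = 84.48265°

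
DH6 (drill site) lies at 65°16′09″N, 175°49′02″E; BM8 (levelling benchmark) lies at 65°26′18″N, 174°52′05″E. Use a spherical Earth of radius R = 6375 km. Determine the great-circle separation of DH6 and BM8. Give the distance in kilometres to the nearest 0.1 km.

47.9 km

DH6: φ = +65.26917°, λ = +175.81722°
BM8: φ = +65.43833°, λ = +174.86806°
Δφ = 0.1692°,  Δλ = -0.9492°
a = sin²(Δφ/2) + cos φ₁ cos φ₂ sin²(Δλ/2) = 0.000014
c = 2·arcsin(√a) = 0.007513 rad = 0.4304°
d = R·c = 6375 × 0.007513 = 47.9 km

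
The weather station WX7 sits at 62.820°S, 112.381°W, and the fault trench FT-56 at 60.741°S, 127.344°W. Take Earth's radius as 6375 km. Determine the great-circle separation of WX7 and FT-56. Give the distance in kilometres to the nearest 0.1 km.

818.4 km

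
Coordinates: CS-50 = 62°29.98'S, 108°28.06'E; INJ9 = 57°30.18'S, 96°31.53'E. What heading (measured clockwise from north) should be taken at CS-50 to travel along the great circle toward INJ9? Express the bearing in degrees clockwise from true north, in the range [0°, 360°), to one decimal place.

304.6°

CS-50: φ = -62.49967°, λ = +108.46767°
INJ9: φ = -57.50300°, λ = +96.52550°
Δλ = -11.9422°
y = sin Δλ · cos φ₂ = -0.111171
x = cos φ₁ sin φ₂ − sin φ₁ cos φ₂ cos Δλ = 0.076784
θ = atan2(y, x) = -55.3679° → 304.6321° (mod 360°)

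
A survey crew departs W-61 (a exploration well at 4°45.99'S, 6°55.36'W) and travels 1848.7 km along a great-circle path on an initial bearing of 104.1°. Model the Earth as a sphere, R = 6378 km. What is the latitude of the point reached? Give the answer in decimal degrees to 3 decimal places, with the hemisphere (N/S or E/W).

8.570°S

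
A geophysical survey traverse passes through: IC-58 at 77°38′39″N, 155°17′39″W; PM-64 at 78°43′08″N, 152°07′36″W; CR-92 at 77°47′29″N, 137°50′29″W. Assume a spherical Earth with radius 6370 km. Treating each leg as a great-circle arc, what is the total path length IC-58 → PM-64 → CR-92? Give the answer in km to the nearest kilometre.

478 km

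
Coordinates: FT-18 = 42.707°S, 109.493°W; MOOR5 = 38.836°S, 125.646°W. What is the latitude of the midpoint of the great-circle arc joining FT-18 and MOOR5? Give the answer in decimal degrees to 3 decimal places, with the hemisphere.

Bx = cos φ₂ cos Δλ = 0.748193,  By = cos φ₂ sin Δλ = -0.216705
φₘ = atan2(sin φ₁ + sin φ₂, √((cos φ₁ + Bx)² + By²)) = -41.05392°
λₘ = λ₁ + atan2(By, cos φ₁ + Bx) = -117.80642°

41.054°S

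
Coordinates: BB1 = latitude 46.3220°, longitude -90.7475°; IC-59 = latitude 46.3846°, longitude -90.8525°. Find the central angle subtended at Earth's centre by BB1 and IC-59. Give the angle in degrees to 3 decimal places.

0.096°

Δφ = 0.0626°,  Δλ = -0.1050°
a = sin²(Δφ/2) + cos φ₁ cos φ₂ sin²(Δλ/2) = 0.000001
c = 2·arcsin(√a) = 0.001671 rad = 0.0958°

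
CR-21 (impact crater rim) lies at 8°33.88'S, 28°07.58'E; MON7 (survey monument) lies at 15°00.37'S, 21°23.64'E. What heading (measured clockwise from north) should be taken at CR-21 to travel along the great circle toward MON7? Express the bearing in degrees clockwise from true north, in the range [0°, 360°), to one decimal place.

225.0°

CR-21: φ = -8.56467°, λ = +28.12633°
MON7: φ = -15.00617°, λ = +21.39400°
Δλ = -6.7323°
y = sin Δλ · cos φ₂ = -0.113233
x = cos φ₁ sin φ₂ − sin φ₁ cos φ₂ cos Δλ = -0.113181
θ = atan2(y, x) = -134.9866° → 225.0134° (mod 360°)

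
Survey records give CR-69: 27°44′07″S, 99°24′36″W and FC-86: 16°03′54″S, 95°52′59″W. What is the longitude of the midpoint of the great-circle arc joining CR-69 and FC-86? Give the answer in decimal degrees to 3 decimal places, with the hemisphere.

97.574°W

CR-69: φ = -27.73528°, λ = -99.41000°
FC-86: φ = -16.06500°, λ = -95.88306°
Bx = cos φ₂ cos Δλ = 0.959128,  By = cos φ₂ sin Δλ = 0.059116
φₘ = atan2(sin φ₁ + sin φ₂, √((cos φ₁ + Bx)² + By²)) = -21.90952°
λₘ = λ₁ + atan2(By, cos φ₁ + Bx) = -97.57406°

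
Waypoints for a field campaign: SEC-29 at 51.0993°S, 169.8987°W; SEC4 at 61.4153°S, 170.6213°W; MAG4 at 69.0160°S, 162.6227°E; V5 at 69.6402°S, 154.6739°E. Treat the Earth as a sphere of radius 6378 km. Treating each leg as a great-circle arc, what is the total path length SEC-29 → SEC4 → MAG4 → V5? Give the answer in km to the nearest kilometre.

2958 km

SEC-29→SEC4: c = 0.180182 rad, d = 1149.20 km
SEC4→MAG4: c = 0.233472 rad, d = 1489.09 km
MAG4→V5: c = 0.050133 rad, d = 319.75 km
Total = 1149.20 + 1489.09 + 319.75 = 2958.03 km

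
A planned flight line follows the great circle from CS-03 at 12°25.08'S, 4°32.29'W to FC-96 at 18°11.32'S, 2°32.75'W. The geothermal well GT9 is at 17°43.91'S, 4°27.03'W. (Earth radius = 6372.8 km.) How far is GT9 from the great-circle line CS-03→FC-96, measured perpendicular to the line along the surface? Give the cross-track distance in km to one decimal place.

175.2 km

CS-03: φ = -12.41800°, λ = -4.53817°
FC-96: φ = -18.18867°, λ = -2.54583°
GT9: φ = -17.73183°, λ = -4.45050°
δ₁₃ = central angle CS-03→GT9 = 0.092756 rad  (haversine)
θ₁₃ = bearing CS-03→GT9 = 179.098°,  θ₁₂ = bearing CS-03→FC-96 = 161.836°
dₓₜ = R·arcsin(sin δ₁₃ · sin(θ₁₃ − θ₁₂)) = 6372.8·arcsin(0.09262·sin(17.262°)) = 175.183 km
|dₓₜ| = 175.183 km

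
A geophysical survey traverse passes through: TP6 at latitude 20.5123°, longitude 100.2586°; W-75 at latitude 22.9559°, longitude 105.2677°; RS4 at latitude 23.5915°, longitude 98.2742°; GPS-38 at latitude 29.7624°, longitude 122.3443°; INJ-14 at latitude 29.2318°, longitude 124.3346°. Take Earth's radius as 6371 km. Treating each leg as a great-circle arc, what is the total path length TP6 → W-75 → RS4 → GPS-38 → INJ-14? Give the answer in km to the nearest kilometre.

TP6→W-75: c = 0.091717 rad, d = 584.33 km
W-75→RS4: c = 0.112663 rad, d = 717.78 km
RS4→GPS-38: c = 0.389678 rad, d = 2482.64 km
GPS-38→INJ-14: c = 0.031621 rad, d = 201.45 km
Total = 584.33 + 717.78 + 2482.64 + 201.45 = 3986.20 km

3986 km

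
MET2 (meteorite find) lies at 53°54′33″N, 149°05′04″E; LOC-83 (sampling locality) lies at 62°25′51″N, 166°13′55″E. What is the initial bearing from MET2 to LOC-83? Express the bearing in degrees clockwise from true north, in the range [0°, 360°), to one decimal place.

39.6°

MET2: φ = +53.90917°, λ = +149.08444°
LOC-83: φ = +62.43083°, λ = +166.23194°
Δλ = 17.1475°
y = sin Δλ · cos φ₂ = 0.136454
x = cos φ₁ sin φ₂ − sin φ₁ cos φ₂ cos Δλ = 0.164808
θ = atan2(y, x) = 39.6233° → 39.6233° (mod 360°)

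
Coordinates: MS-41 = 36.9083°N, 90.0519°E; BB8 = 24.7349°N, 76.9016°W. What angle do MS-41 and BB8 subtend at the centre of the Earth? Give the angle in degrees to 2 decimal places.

117.14°

Δφ = -12.1734°,  Δλ = -166.9535°
a = sin²(Δφ/2) + cos φ₁ cos φ₂ sin²(Δλ/2) = 0.728107
c = 2·arcsin(√a) = 2.044533 rad = 117.1431°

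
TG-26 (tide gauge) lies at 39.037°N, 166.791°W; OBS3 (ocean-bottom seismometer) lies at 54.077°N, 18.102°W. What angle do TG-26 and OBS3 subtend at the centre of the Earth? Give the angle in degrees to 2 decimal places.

83.07°

Δφ = 15.0400°,  Δλ = 148.6890°
a = sin²(Δφ/2) + cos φ₁ cos φ₂ sin²(Δλ/2) = 0.439654
c = 2·arcsin(√a) = 1.449808 rad = 83.0679°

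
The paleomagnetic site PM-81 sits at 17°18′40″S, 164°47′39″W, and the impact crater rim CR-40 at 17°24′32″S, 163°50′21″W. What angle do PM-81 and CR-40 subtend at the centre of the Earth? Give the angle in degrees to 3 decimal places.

0.917°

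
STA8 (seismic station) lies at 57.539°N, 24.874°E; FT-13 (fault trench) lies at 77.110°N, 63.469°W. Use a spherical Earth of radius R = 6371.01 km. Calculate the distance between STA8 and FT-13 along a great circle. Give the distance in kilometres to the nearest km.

3816 km

Δφ = 19.5710°,  Δλ = -88.3430°
a = sin²(Δφ/2) + cos φ₁ cos φ₂ sin²(Δλ/2) = 0.087022
c = 2·arcsin(√a) = 0.598899 rad = 34.3144°
d = R·c = 6371.01 × 0.598899 = 3815.6 km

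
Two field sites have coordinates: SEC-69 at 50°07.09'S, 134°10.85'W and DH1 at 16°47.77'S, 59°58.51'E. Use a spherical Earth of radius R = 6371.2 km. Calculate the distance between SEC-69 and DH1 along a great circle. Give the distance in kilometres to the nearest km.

SEC-69: φ = -50.11817°, λ = -134.18083°
DH1: φ = -16.79617°, λ = +59.97517°
Δφ = 33.3220°,  Δλ = -165.8440°
a = sin²(Δφ/2) + cos φ₁ cos φ₂ sin²(Δλ/2) = 0.686733
c = 2·arcsin(√a) = 1.953539 rad = 111.9296°
d = R·c = 6371.2 × 1.953539 = 12446.4 km

12446 km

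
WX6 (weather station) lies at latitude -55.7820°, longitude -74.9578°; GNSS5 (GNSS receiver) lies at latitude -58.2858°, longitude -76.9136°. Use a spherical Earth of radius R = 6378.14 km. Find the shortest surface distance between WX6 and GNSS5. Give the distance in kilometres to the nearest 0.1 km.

302.8 km

Δφ = -2.5038°,  Δλ = -1.9558°
a = sin²(Δφ/2) + cos φ₁ cos φ₂ sin²(Δλ/2) = 0.000563
c = 2·arcsin(√a) = 0.047478 rad = 2.7203°
d = R·c = 6378.14 × 0.047478 = 302.8 km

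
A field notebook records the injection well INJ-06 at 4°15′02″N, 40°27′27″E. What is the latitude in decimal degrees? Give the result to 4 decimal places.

4° + 15′/60 + 2″/3600 = 4 + 0.25000 + 0.00056 = 4.2506°

4.2506°N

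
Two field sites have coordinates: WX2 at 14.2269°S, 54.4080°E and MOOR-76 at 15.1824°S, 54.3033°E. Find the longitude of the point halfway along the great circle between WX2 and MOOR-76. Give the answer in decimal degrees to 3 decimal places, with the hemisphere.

Bx = cos φ₂ cos Δλ = 0.965095,  By = cos φ₂ sin Δλ = -0.001764
φₘ = atan2(sin φ₁ + sin φ₂, √((cos φ₁ + Bx)² + By²)) = -14.70466°
λₘ = λ₁ + atan2(By, cos φ₁ + Bx) = 54.35576°

54.356°E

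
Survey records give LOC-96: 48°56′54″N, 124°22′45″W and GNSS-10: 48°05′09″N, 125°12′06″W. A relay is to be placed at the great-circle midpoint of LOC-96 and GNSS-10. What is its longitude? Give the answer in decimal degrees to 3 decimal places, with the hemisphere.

LOC-96: φ = +48.94833°, λ = -124.37917°
GNSS-10: φ = +48.08583°, λ = -125.20167°
Bx = cos φ₂ cos Δλ = 0.667948,  By = cos φ₂ sin Δλ = -0.009589
φₘ = atan2(sin φ₁ + sin φ₂, √((cos φ₁ + Bx)² + By²)) = 48.51782°
λₘ = λ₁ + atan2(By, cos φ₁ + Bx) = -124.79392°

124.794°W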